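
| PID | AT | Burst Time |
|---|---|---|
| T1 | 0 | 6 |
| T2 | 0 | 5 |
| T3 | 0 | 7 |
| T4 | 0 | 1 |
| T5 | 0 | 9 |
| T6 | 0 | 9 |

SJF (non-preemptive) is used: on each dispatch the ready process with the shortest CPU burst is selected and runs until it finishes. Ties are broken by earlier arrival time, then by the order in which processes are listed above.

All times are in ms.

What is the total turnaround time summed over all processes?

103

Gantt: | T4 0-1 | T2 1-6 | T1 6-12 | T3 12-19 | T5 19-28 | T6 28-37 |
Completion: T1=12  T2=6  T3=19  T4=1  T5=28  T6=37
Turnaround (C−A): T1=12  T2=6  T3=19  T4=1  T5=28  T6=37
Turnaround = completion − arrival: T1=12, T2=6, T3=19, T4=1, T5=28, T6=37
Total turnaround = 12 + 6 + 19 + 1 + 28 + 37 = 103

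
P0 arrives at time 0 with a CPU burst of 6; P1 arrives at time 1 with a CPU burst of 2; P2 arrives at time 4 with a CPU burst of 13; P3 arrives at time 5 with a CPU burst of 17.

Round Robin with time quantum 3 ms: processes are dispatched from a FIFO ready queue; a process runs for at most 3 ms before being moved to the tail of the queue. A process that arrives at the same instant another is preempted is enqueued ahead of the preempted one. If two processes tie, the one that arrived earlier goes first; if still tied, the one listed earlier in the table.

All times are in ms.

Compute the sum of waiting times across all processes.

Timeline: | P0 0-3 | P1 3-5 | P0 5-8 | P2 8-11 | P3 11-14 | P2 14-17 | P3 17-20 | P2 20-23 | P3 23-26 | P2 26-29 | P3 29-32 | P2 32-33 | P3 33-38 |
Completion: P0=8  P1=5  P2=33  P3=38
Turnaround (C−A): P0=8  P1=4  P2=29  P3=33
Waiting = turnaround − burst: P0=2, P1=2, P2=16, P3=16
Total waiting = 2 + 2 + 16 + 16 = 36

36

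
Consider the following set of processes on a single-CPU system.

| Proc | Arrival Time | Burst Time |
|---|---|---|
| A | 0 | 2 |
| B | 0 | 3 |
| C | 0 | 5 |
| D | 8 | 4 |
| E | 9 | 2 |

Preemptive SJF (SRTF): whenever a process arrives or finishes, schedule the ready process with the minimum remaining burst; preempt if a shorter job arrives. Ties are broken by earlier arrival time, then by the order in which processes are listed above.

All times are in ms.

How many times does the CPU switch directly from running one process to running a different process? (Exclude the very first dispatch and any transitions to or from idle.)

Gantt: | A 0-2 | B 2-5 | C 5-10 | E 10-12 | D 12-16 |
Completion: A=2  B=5  C=10  D=16  E=12
Turnaround (C−A): A=2  B=5  C=10  D=8  E=3

4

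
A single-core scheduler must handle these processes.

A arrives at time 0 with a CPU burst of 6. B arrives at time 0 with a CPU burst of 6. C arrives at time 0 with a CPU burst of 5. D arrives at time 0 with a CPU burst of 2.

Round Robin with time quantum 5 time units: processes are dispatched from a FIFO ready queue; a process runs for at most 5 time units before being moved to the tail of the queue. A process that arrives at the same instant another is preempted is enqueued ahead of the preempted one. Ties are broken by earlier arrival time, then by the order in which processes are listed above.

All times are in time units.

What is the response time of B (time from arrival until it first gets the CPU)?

5

Timeline: | A 0-5 | B 5-10 | C 10-15 | D 15-17 | A 17-18 | B 18-19 |
Completion: A=18  B=19  C=15  D=17
Turnaround (C−A): A=18  B=19  C=15  D=17
Response(B) = first start − arrival = 5 − 0 = 5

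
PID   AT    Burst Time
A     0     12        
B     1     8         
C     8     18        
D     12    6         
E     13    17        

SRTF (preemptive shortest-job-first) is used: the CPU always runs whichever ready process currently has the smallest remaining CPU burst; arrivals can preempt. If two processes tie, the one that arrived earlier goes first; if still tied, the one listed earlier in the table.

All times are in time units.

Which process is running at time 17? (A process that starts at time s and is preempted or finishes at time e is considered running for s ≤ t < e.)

D

Schedule: | A 0-1 | B 1-9 | A 9-12 | D 12-18 | A 18-26 | E 26-43 | C 43-61 |
Completion: A=26  B=9  C=61  D=18  E=43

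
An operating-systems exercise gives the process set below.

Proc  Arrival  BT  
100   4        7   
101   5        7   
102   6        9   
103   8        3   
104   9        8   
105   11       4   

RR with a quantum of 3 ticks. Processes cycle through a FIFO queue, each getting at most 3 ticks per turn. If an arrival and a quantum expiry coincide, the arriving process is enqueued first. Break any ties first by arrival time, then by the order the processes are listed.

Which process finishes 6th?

Timeline: | idle 0-4 | 100 4-7 | 101 7-10 | 102 10-13 | 100 13-16 | 103 16-19 | 104 19-22 | 101 22-25 | 105 25-28 | 102 28-31 | 100 31-32 | 104 32-35 | 101 35-36 | 105 36-37 | 102 37-40 | 104 40-42 |
Completion: 100=32  101=36  102=40  103=19  104=42  105=37
Turnaround (C−A): 100=28  101=31  102=34  103=11  104=33  105=26
Finish order: 103 → 100 → 101 → 105 → 102 → 104

104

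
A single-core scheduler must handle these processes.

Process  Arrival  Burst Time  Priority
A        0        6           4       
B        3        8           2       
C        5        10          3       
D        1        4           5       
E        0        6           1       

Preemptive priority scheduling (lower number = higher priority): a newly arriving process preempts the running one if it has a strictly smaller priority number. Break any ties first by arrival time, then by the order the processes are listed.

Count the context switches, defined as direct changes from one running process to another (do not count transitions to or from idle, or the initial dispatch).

4

Schedule: | E 0-6 | B 6-14 | C 14-24 | A 24-30 | D 30-34 |
Completion: A=30  B=14  C=24  D=34  E=6
Turnaround (C−A): A=30  B=11  C=19  D=33  E=6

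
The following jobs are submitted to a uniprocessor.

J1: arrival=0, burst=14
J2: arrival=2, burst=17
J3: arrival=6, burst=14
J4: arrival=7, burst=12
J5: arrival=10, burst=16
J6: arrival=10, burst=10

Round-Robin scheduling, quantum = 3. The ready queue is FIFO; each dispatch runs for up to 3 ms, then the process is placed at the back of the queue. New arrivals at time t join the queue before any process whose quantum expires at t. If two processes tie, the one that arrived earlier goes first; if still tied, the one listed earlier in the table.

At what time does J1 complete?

56

Schedule: | J1 0-3 | J2 3-6 | J1 6-9 | J3 9-12 | J2 12-15 | J4 15-18 | J1 18-21 | J5 21-24 | J6 24-27 | J3 27-30 | J2 30-33 | J4 33-36 | J1 36-39 | J5 39-42 | J6 42-45 | J3 45-48 | J2 48-51 | J4 51-54 | J1 54-56 | J5 56-59 | J6 59-62 | J3 62-65 | J2 65-68 | J4 68-71 | J5 71-74 | J6 74-75 | J3 75-77 | J2 77-79 | J5 79-83 |
Completion: J1=56  J2=79  J3=77  J4=71  J5=83  J6=75
Turnaround (C−A): J1=56  J2=77  J3=71  J4=64  J5=73  J6=65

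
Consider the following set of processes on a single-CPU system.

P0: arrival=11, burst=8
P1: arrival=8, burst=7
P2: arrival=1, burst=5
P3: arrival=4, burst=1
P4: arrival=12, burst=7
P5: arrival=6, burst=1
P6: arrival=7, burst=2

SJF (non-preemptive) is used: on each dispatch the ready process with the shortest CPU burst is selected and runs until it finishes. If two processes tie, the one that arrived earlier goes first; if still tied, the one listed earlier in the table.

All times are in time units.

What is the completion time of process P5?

Timeline: | idle 0-1 | P2 1-6 | P3 6-7 | P5 7-8 | P6 8-10 | P1 10-17 | P4 17-24 | P0 24-32 |
Completion: P0=32  P1=17  P2=6  P3=7  P4=24  P5=8  P6=10

8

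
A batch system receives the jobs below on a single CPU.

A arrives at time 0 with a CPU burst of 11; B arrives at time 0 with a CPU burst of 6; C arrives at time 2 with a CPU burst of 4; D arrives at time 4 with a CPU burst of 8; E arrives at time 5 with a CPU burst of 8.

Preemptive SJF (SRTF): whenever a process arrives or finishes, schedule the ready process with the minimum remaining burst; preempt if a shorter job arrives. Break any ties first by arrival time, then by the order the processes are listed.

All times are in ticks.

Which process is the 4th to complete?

E

Schedule: | B 0-6 | C 6-10 | D 10-18 | E 18-26 | A 26-37 |
Completion: A=37  B=6  C=10  D=18  E=26
Finish order: B → C → D → E → A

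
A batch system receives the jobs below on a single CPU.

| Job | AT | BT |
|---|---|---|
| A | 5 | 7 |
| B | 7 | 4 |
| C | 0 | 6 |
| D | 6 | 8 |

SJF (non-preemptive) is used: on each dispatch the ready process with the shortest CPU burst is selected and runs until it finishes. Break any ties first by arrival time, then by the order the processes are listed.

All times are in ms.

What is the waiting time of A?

1

Timeline: | C 0-6 | A 6-13 | B 13-17 | D 17-25 |
Completion: A=13  B=17  C=6  D=25
Turnaround (C−A): A=8  B=10  C=6  D=19
Waiting(A) = turnaround − burst = 8 − 7 = 1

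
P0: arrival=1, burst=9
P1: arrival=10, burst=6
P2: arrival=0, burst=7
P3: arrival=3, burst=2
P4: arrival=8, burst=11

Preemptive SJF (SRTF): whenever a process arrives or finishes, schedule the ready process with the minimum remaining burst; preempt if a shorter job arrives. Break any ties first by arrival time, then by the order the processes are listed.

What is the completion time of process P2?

Timeline: | P2 0-3 | P3 3-5 | P2 5-9 | P0 9-10 | P1 10-16 | P0 16-24 | P4 24-35 |
Completion: P0=24  P1=16  P2=9  P3=5  P4=35

9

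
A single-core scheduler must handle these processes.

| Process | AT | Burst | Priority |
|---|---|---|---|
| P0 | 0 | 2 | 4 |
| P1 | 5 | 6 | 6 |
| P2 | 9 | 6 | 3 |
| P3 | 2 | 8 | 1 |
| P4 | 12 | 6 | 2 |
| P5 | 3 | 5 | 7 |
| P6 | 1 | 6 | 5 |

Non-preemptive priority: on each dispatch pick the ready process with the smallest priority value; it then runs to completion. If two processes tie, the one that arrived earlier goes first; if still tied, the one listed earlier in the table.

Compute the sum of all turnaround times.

119

Gantt: | P0 0-2 | P3 2-10 | P2 10-16 | P4 16-22 | P6 22-28 | P1 28-34 | P5 34-39 |
Completion: P0=2  P1=34  P2=16  P3=10  P4=22  P5=39  P6=28
Turnaround (C−A): P0=2  P1=29  P2=7  P3=8  P4=10  P5=36  P6=27
Turnaround = completion − arrival: P0=2, P1=29, P2=7, P3=8, P4=10, P5=36, P6=27
Total turnaround = 2 + 29 + 7 + 8 + 10 + 36 + 27 = 119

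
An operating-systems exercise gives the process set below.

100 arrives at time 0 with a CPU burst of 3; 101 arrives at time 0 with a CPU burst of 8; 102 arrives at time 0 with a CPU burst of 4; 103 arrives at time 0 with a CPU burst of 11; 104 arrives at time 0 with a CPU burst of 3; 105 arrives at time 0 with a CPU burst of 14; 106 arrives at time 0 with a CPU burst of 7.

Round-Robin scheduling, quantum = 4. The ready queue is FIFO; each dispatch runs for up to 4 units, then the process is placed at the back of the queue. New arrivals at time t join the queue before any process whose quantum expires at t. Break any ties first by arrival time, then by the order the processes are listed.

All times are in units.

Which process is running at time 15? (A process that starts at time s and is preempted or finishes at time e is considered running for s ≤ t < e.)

104

Timeline: | 100 0-3 | 101 3-7 | 102 7-11 | 103 11-15 | 104 15-18 | 105 18-22 | 106 22-26 | 101 26-30 | 103 30-34 | 105 34-38 | 106 38-41 | 103 41-44 | 105 44-50 |
Completion: 100=3  101=30  102=11  103=44  104=18  105=50  106=41
Turnaround (C−A): 100=3  101=30  102=11  103=44  104=18  105=50  106=41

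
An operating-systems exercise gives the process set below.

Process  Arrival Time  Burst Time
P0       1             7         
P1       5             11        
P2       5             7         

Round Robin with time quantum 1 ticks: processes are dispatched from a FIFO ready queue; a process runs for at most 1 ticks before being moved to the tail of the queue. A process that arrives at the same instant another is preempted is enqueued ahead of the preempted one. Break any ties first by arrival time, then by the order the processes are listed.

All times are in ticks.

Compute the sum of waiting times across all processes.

26

Gantt: | idle 0-1 | P0 1-5 | P1 5-6 | P2 6-7 | P0 7-8 | P1 8-9 | P2 9-10 | P0 10-11 | P1 11-12 | P2 12-13 | P0 13-14 | P1 14-15 | P2 15-16 | P1 16-17 | P2 17-18 | P1 18-19 | P2 19-20 | P1 20-21 | P2 21-22 | P1 22-26 |
Completion: P0=14  P1=26  P2=22
Turnaround (C−A): P0=13  P1=21  P2=17
Waiting = turnaround − burst: P0=6, P1=10, P2=10
Total waiting = 6 + 10 + 10 = 26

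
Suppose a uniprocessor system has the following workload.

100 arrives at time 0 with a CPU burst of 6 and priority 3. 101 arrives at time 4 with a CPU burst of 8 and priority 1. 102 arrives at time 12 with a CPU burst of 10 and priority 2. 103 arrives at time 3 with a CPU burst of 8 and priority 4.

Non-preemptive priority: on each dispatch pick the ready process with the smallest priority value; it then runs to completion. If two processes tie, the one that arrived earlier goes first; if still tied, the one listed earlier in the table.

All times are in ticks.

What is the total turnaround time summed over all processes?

57

Schedule: | 100 0-6 | 101 6-14 | 102 14-24 | 103 24-32 |
Completion: 100=6  101=14  102=24  103=32
Turnaround (C−A): 100=6  101=10  102=12  103=29
Turnaround = completion − arrival: 100=6, 101=10, 102=12, 103=29
Total turnaround = 6 + 10 + 12 + 29 = 57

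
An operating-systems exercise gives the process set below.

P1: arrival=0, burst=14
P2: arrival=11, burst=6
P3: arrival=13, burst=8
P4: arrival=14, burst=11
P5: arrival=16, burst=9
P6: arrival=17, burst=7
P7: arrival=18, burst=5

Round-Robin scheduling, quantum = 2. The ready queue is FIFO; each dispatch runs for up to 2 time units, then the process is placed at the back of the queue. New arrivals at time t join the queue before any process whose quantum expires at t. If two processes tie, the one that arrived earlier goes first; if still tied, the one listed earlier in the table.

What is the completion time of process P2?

Gantt: | P1 0-12 | P2 12-14 | P1 14-16 | P3 16-18 | P4 18-20 | P2 20-22 | P5 22-24 | P6 24-26 | P7 26-28 | P3 28-30 | P4 30-32 | P2 32-34 | P5 34-36 | P6 36-38 | P7 38-40 | P3 40-42 | P4 42-44 | P5 44-46 | P6 46-48 | P7 48-49 | P3 49-51 | P4 51-53 | P5 53-55 | P6 55-56 | P4 56-58 | P5 58-59 | P4 59-60 |
Completion: P1=16  P2=34  P3=51  P4=60  P5=59  P6=56  P7=49
Turnaround (C−A): P1=16  P2=23  P3=38  P4=46  P5=43  P6=39  P7=31

34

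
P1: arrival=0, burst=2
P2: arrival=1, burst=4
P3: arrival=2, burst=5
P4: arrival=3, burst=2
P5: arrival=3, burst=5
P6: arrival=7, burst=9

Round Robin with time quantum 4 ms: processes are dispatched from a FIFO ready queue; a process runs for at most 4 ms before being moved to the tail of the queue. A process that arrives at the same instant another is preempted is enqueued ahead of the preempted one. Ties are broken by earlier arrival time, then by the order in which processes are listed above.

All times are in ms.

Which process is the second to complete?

Timeline: | P1 0-2 | P2 2-6 | P3 6-10 | P4 10-12 | P5 12-16 | P6 16-20 | P3 20-21 | P5 21-22 | P6 22-27 |
Completion: P1=2  P2=6  P3=21  P4=12  P5=22  P6=27
Turnaround (C−A): P1=2  P2=5  P3=19  P4=9  P5=19  P6=20
Finish order: P1 → P2 → P4 → P3 → P5 → P6

P2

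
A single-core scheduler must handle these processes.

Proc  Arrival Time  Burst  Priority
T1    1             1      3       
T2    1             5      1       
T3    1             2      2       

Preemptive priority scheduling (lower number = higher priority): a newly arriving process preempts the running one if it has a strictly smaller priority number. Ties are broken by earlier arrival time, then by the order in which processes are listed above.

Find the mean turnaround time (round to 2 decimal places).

6.67

Gantt: | idle 0-1 | T2 1-6 | T3 6-8 | T1 8-9 |
Completion: T1=9  T2=6  T3=8
Turnaround (C−A): T1=8  T2=5  T3=7
Turnaround times: T1=8, T2=5, T3=7
Average turnaround = (8+5+7) / 3 = 20/3 = 6.67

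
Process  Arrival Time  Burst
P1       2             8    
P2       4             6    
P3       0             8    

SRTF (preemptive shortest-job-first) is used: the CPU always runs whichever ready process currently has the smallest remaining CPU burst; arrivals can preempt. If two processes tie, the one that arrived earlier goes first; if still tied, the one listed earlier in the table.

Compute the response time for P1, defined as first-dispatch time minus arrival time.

12

Gantt: | P3 0-8 | P2 8-14 | P1 14-22 |
Completion: P1=22  P2=14  P3=8
Turnaround (C−A): P1=20  P2=10  P3=8
Response(P1) = first start − arrival = 14 − 2 = 12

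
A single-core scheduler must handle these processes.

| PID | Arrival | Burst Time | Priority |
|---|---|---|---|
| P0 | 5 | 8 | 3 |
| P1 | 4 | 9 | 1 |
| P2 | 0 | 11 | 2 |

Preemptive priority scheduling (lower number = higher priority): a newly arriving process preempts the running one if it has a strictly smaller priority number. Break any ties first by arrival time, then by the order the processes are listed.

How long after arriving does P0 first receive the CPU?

Schedule: | P2 0-4 | P1 4-13 | P2 13-20 | P0 20-28 |
Completion: P0=28  P1=13  P2=20
Turnaround (C−A): P0=23  P1=9  P2=20
Response(P0) = first start − arrival = 20 − 5 = 15

15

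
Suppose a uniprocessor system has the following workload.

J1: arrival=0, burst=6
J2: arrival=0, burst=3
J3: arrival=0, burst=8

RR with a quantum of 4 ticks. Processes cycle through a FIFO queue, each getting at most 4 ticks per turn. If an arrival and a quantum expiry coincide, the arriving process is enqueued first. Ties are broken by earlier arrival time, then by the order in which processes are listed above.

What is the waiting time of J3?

9

Schedule: | J1 0-4 | J2 4-7 | J3 7-11 | J1 11-13 | J3 13-17 |
Completion: J1=13  J2=7  J3=17
Turnaround (C−A): J1=13  J2=7  J3=17
Waiting(J3) = turnaround − burst = 17 − 8 = 9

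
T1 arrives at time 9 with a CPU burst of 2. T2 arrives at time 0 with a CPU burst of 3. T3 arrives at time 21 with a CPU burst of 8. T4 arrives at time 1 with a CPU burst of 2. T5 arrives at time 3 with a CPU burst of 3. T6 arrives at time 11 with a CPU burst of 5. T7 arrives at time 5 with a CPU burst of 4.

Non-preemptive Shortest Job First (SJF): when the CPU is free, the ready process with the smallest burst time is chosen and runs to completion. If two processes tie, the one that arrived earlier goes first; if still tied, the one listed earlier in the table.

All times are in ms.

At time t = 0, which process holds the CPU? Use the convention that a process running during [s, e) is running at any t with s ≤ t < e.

T2

Schedule: | T2 0-3 | T4 3-5 | T5 5-8 | T7 8-12 | T1 12-14 | T6 14-19 | idle 19-21 | T3 21-29 |
Completion: T1=14  T2=3  T3=29  T4=5  T5=8  T6=19  T7=12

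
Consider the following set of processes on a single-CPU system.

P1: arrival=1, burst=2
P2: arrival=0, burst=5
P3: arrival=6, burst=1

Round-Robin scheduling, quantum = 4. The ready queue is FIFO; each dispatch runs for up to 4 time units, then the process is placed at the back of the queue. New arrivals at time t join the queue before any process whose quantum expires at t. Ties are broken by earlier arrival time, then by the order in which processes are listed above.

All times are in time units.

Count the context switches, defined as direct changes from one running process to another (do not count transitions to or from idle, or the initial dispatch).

3

Gantt: | P2 0-4 | P1 4-6 | P2 6-7 | P3 7-8 |
Completion: P1=6  P2=7  P3=8
Turnaround (C−A): P1=5  P2=7  P3=2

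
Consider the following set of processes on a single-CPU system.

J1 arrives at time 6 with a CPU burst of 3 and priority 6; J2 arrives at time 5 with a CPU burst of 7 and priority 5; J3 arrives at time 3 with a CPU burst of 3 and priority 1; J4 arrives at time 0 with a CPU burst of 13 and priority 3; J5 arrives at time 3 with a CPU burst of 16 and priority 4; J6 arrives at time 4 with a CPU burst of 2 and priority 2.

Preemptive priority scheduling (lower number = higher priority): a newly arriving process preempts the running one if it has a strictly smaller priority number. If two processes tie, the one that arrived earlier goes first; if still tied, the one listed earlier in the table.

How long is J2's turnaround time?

36

Timeline: | J4 0-3 | J3 3-6 | J6 6-8 | J4 8-18 | J5 18-34 | J2 34-41 | J1 41-44 |
Completion: J1=44  J2=41  J3=6  J4=18  J5=34  J6=8
Turnaround(J2) = completion − arrival = 41 − 5 = 36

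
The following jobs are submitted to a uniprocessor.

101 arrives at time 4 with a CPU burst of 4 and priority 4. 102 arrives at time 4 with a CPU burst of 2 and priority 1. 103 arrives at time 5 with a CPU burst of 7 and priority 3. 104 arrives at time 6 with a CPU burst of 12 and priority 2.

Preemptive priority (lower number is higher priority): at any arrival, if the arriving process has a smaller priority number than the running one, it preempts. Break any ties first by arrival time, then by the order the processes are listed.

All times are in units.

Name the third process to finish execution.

103

Schedule: | idle 0-4 | 102 4-6 | 104 6-18 | 103 18-25 | 101 25-29 |
Completion: 101=29  102=6  103=25  104=18
Turnaround (C−A): 101=25  102=2  103=20  104=12
Finish order: 102 → 104 → 103 → 101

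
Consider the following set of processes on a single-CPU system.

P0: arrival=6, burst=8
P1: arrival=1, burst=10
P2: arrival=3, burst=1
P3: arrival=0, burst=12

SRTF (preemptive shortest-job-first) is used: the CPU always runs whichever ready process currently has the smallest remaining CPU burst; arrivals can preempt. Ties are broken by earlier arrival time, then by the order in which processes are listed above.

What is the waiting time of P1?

1

Timeline: | P3 0-1 | P1 1-3 | P2 3-4 | P1 4-12 | P0 12-20 | P3 20-31 |
Completion: P0=20  P1=12  P2=4  P3=31
Turnaround (C−A): P0=14  P1=11  P2=1  P3=31
Waiting(P1) = turnaround − burst = 11 − 10 = 1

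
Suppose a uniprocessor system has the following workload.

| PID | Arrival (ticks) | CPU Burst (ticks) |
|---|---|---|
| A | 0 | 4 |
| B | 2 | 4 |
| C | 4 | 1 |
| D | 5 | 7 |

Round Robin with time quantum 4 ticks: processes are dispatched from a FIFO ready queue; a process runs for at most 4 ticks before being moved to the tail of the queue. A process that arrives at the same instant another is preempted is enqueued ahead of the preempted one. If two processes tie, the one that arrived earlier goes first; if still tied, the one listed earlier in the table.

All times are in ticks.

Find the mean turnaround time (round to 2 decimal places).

6.50

Timeline: | A 0-4 | B 4-8 | C 8-9 | D 9-16 |
Completion: A=4  B=8  C=9  D=16
Turnaround (C−A): A=4  B=6  C=5  D=11
Turnaround times: A=4, B=6, C=5, D=11
Average turnaround = (4+6+5+11) / 4 = 26/4 = 6.50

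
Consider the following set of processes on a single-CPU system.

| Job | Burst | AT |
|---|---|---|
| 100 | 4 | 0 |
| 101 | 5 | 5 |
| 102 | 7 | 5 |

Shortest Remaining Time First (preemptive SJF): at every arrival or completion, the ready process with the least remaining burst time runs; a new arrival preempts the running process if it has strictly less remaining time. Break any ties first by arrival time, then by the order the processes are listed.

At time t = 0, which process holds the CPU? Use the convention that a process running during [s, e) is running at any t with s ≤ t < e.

Timeline: | 100 0-4 | idle 4-5 | 101 5-10 | 102 10-17 |
Completion: 100=4  101=10  102=17

100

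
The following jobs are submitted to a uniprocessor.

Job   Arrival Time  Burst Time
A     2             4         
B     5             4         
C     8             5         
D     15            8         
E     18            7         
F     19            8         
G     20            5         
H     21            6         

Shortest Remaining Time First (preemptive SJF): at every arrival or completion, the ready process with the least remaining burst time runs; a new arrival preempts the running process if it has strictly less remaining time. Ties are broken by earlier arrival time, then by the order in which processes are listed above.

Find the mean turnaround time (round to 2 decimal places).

12.25

Gantt: | idle 0-2 | A 2-6 | B 6-10 | C 10-15 | D 15-23 | G 23-28 | H 28-34 | E 34-41 | F 41-49 |
Completion: A=6  B=10  C=15  D=23  E=41  F=49  G=28  H=34
Turnaround (C−A): A=4  B=5  C=7  D=8  E=23  F=30  G=8  H=13
Turnaround times: A=4, B=5, C=7, D=8, E=23, F=30, G=8, H=13
Average turnaround = (4+5+7+8+23+30+8+13) / 8 = 98/8 = 12.25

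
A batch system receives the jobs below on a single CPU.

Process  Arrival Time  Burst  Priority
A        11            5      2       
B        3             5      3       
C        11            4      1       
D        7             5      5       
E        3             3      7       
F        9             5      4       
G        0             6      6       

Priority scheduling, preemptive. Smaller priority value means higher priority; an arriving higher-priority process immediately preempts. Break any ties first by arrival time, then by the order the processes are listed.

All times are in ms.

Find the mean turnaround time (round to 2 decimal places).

Schedule: | G 0-3 | B 3-8 | D 8-9 | F 9-11 | C 11-15 | A 15-20 | F 20-23 | D 23-27 | G 27-30 | E 30-33 |
Completion: A=20  B=8  C=15  D=27  E=33  F=23  G=30
Turnaround times: A=9, B=5, C=4, D=20, E=30, F=14, G=30
Average turnaround = (9+5+4+20+30+14+30) / 7 = 112/7 = 16.00

16.00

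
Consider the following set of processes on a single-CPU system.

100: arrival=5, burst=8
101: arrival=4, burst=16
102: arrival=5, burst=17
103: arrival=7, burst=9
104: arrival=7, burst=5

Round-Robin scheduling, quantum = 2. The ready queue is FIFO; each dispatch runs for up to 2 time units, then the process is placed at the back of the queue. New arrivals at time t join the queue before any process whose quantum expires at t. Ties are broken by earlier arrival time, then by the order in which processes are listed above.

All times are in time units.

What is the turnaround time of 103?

Schedule: | idle 0-4 | 101 4-6 | 100 6-8 | 102 8-10 | 101 10-12 | 103 12-14 | 104 14-16 | 100 16-18 | 102 18-20 | 101 20-22 | 103 22-24 | 104 24-26 | 100 26-28 | 102 28-30 | 101 30-32 | 103 32-34 | 104 34-35 | 100 35-37 | 102 37-39 | 101 39-41 | 103 41-43 | 102 43-45 | 101 45-47 | 103 47-48 | 102 48-50 | 101 50-52 | 102 52-54 | 101 54-56 | 102 56-59 |
Completion: 100=37  101=56  102=59  103=48  104=35
Turnaround(103) = completion − arrival = 48 − 7 = 41

41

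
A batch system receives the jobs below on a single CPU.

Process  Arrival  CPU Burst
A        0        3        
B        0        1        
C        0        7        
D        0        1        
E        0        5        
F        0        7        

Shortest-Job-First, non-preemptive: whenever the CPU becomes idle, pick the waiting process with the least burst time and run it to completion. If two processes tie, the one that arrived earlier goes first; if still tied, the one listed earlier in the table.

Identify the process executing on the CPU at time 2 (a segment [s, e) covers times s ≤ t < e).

A

Schedule: | B 0-1 | D 1-2 | A 2-5 | E 5-10 | C 10-17 | F 17-24 |
Completion: A=5  B=1  C=17  D=2  E=10  F=24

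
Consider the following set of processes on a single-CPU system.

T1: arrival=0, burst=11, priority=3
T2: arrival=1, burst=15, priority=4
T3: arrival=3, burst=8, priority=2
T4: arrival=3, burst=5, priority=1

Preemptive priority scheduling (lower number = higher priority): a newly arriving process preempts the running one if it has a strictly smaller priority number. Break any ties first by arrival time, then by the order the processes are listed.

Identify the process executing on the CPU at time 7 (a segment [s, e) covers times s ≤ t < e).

Timeline: | T1 0-3 | T4 3-8 | T3 8-16 | T1 16-24 | T2 24-39 |
Completion: T1=24  T2=39  T3=16  T4=8
Turnaround (C−A): T1=24  T2=38  T3=13  T4=5

T4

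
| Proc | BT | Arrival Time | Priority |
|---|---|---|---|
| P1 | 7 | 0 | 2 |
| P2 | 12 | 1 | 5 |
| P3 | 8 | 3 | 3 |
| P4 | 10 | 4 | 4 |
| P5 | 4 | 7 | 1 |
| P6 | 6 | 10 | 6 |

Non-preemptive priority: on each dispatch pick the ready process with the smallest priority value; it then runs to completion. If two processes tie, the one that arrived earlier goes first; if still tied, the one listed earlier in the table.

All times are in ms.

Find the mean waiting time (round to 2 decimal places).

Schedule: | P1 0-7 | P5 7-11 | P3 11-19 | P4 19-29 | P2 29-41 | P6 41-47 |
Completion: P1=7  P2=41  P3=19  P4=29  P5=11  P6=47
Waiting times: P1=0, P2=28, P3=8, P4=15, P5=0, P6=31
Average waiting = (0+28+8+15+0+31) / 6 = 82/6 = 13.67

13.67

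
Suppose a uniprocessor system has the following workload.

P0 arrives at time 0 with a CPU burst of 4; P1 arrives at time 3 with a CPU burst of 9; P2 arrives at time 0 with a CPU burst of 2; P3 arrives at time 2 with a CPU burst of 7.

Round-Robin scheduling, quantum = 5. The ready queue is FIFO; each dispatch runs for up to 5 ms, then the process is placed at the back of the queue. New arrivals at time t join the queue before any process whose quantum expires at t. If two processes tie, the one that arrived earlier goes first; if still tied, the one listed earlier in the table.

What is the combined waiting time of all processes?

23

Schedule: | P0 0-4 | P2 4-6 | P3 6-11 | P1 11-16 | P3 16-18 | P1 18-22 |
Completion: P0=4  P1=22  P2=6  P3=18
Waiting = turnaround − burst: P0=0, P1=10, P2=4, P3=9
Total waiting = 0 + 10 + 4 + 9 = 23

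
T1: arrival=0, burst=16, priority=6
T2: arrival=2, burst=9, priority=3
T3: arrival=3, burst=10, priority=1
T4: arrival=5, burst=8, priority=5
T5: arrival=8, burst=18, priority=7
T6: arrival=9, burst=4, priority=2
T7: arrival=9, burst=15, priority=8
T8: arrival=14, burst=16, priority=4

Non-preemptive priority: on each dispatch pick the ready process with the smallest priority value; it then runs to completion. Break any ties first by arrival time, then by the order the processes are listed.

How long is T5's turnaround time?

73

Timeline: | T1 0-16 | T3 16-26 | T6 26-30 | T2 30-39 | T8 39-55 | T4 55-63 | T5 63-81 | T7 81-96 |
Completion: T1=16  T2=39  T3=26  T4=63  T5=81  T6=30  T7=96  T8=55
Turnaround (C−A): T1=16  T2=37  T3=23  T4=58  T5=73  T6=21  T7=87  T8=41
Turnaround(T5) = completion − arrival = 81 − 8 = 73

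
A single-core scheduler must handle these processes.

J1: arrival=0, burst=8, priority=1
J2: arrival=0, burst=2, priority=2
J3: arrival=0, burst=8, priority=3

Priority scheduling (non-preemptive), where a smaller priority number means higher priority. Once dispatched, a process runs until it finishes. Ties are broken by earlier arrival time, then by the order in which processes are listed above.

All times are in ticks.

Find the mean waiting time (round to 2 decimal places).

Timeline: | J1 0-8 | J2 8-10 | J3 10-18 |
Completion: J1=8  J2=10  J3=18
Turnaround (C−A): J1=8  J2=10  J3=18
Waiting times: J1=0, J2=8, J3=10
Average waiting = (0+8+10) / 3 = 18/3 = 6.00

6.00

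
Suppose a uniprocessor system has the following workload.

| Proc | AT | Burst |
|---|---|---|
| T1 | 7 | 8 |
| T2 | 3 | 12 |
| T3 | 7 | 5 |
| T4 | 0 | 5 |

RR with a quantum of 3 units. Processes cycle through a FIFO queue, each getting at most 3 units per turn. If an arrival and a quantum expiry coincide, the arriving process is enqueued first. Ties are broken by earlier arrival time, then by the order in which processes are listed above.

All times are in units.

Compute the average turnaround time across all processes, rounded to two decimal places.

18.50

Timeline: | T4 0-3 | T2 3-6 | T4 6-8 | T2 8-11 | T1 11-14 | T3 14-17 | T2 17-20 | T1 20-23 | T3 23-25 | T2 25-28 | T1 28-30 |
Completion: T1=30  T2=28  T3=25  T4=8
Turnaround times: T1=23, T2=25, T3=18, T4=8
Average turnaround = (23+25+18+8) / 4 = 74/4 = 18.50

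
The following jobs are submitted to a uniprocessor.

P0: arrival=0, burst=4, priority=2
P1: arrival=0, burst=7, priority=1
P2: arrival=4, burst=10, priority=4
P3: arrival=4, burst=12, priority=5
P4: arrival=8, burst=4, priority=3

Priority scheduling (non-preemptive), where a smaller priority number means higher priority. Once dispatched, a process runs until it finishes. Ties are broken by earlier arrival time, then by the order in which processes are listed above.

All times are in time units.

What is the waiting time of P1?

Timeline: | P1 0-7 | P0 7-11 | P4 11-15 | P2 15-25 | P3 25-37 |
Completion: P0=11  P1=7  P2=25  P3=37  P4=15
Waiting(P1) = turnaround − burst = 7 − 7 = 0

0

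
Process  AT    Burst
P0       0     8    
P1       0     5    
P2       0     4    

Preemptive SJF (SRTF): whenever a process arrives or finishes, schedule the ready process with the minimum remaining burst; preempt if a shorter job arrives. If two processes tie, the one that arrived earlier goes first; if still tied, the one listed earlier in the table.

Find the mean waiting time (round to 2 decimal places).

4.33

Gantt: | P2 0-4 | P1 4-9 | P0 9-17 |
Completion: P0=17  P1=9  P2=4
Turnaround (C−A): P0=17  P1=9  P2=4
Waiting times: P0=9, P1=4, P2=0
Average waiting = (9+4+0) / 3 = 13/3 = 4.33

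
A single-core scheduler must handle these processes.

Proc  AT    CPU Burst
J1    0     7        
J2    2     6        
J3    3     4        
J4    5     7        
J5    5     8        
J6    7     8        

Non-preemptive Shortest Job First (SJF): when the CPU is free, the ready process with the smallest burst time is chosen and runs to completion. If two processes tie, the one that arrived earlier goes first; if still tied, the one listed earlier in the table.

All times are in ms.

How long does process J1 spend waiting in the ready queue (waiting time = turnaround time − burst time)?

0

Schedule: | J1 0-7 | J3 7-11 | J2 11-17 | J4 17-24 | J5 24-32 | J6 32-40 |
Completion: J1=7  J2=17  J3=11  J4=24  J5=32  J6=40
Turnaround (C−A): J1=7  J2=15  J3=8  J4=19  J5=27  J6=33
Waiting(J1) = turnaround − burst = 7 − 7 = 0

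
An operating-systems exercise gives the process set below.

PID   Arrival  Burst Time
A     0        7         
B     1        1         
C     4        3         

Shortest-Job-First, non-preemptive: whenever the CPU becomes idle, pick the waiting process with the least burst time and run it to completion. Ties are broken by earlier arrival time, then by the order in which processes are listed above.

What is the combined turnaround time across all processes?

21

Timeline: | A 0-7 | B 7-8 | C 8-11 |
Completion: A=7  B=8  C=11
Turnaround (C−A): A=7  B=7  C=7
Turnaround = completion − arrival: A=7, B=7, C=7
Total turnaround = 7 + 7 + 7 = 21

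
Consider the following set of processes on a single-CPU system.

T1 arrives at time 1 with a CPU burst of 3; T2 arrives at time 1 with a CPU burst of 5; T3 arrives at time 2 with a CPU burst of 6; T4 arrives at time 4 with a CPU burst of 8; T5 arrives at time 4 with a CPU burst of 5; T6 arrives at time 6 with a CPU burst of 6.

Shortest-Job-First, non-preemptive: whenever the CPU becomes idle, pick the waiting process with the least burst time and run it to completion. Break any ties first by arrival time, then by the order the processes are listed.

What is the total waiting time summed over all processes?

56

Schedule: | idle 0-1 | T1 1-4 | T2 4-9 | T5 9-14 | T3 14-20 | T6 20-26 | T4 26-34 |
Completion: T1=4  T2=9  T3=20  T4=34  T5=14  T6=26
Turnaround (C−A): T1=3  T2=8  T3=18  T4=30  T5=10  T6=20
Waiting = turnaround − burst: T1=0, T2=3, T3=12, T4=22, T5=5, T6=14
Total waiting = 0 + 3 + 12 + 22 + 5 + 14 = 56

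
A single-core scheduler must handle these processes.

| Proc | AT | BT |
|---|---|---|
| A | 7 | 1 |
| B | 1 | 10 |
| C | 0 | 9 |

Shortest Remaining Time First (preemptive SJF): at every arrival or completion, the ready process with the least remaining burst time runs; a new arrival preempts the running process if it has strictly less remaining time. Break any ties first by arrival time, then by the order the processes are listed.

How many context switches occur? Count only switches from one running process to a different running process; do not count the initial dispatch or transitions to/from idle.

3

Schedule: | C 0-7 | A 7-8 | C 8-10 | B 10-20 |
Completion: A=8  B=20  C=10
Turnaround (C−A): A=1  B=19  C=10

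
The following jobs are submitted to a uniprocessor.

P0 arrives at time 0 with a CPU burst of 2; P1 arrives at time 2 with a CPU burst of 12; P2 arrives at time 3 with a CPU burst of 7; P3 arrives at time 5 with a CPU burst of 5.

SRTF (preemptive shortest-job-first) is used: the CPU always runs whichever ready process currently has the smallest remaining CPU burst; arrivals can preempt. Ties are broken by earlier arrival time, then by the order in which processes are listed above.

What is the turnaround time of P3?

Schedule: | P0 0-2 | P1 2-3 | P2 3-10 | P3 10-15 | P1 15-26 |
Completion: P0=2  P1=26  P2=10  P3=15
Turnaround (C−A): P0=2  P1=24  P2=7  P3=10
Turnaround(P3) = completion − arrival = 15 − 5 = 10

10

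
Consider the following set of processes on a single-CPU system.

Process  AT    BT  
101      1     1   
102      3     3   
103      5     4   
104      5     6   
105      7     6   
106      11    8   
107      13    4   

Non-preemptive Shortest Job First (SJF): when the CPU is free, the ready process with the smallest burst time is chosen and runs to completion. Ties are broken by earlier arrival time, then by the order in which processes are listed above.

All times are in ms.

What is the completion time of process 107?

Gantt: | idle 0-1 | 101 1-2 | idle 2-3 | 102 3-6 | 103 6-10 | 104 10-16 | 107 16-20 | 105 20-26 | 106 26-34 |
Completion: 101=2  102=6  103=10  104=16  105=26  106=34  107=20

20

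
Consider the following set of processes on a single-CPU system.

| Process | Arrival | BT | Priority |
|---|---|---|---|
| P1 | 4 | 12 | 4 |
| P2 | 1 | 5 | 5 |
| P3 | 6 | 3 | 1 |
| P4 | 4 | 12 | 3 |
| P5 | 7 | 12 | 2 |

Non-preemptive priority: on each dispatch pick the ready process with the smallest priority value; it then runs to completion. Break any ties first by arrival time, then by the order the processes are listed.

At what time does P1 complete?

45

Schedule: | idle 0-1 | P2 1-6 | P3 6-9 | P5 9-21 | P4 21-33 | P1 33-45 |
Completion: P1=45  P2=6  P3=9  P4=33  P5=21
Turnaround (C−A): P1=41  P2=5  P3=3  P4=29  P5=14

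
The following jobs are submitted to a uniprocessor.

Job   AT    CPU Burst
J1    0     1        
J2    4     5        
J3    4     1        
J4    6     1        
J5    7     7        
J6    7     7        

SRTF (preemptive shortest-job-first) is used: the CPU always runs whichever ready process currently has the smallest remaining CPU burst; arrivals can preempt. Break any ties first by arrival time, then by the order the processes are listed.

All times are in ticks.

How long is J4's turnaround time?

Schedule: | J1 0-1 | idle 1-4 | J3 4-5 | J2 5-6 | J4 6-7 | J2 7-11 | J5 11-18 | J6 18-25 |
Completion: J1=1  J2=11  J3=5  J4=7  J5=18  J6=25
Turnaround (C−A): J1=1  J2=7  J3=1  J4=1  J5=11  J6=18
Turnaround(J4) = completion − arrival = 7 − 6 = 1

1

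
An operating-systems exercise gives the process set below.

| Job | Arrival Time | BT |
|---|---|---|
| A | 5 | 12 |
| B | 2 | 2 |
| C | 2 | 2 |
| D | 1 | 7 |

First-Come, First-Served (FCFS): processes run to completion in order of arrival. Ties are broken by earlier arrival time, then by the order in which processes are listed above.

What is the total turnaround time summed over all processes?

Timeline: | idle 0-1 | D 1-8 | B 8-10 | C 10-12 | A 12-24 |
Completion: A=24  B=10  C=12  D=8
Turnaround (C−A): A=19  B=8  C=10  D=7
Turnaround = completion − arrival: A=19, B=8, C=10, D=7
Total turnaround = 19 + 8 + 10 + 7 = 44

44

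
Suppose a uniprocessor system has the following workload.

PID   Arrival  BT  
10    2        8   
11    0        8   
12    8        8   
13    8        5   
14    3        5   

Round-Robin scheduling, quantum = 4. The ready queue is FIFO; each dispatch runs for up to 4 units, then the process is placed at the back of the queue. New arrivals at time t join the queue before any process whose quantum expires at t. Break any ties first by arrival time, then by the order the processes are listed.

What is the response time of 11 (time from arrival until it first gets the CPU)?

Schedule: | 11 0-4 | 10 4-8 | 14 8-12 | 11 12-16 | 12 16-20 | 13 20-24 | 10 24-28 | 14 28-29 | 12 29-33 | 13 33-34 |
Completion: 10=28  11=16  12=33  13=34  14=29
Turnaround (C−A): 10=26  11=16  12=25  13=26  14=26
Response(11) = first start − arrival = 0 − 0 = 0

0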